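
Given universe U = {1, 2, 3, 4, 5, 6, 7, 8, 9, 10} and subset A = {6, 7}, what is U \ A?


Aᶜ = U \ A = elements in U but not in A
U = {1, 2, 3, 4, 5, 6, 7, 8, 9, 10}
A = {6, 7}
Aᶜ = {1, 2, 3, 4, 5, 8, 9, 10}

Aᶜ = {1, 2, 3, 4, 5, 8, 9, 10}


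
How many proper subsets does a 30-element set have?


Total subsets = 2^n = 2^30 = 1073741824
Proper subsets exclude the set itself: 2^n - 1
= 1073741824 - 1
= 1073741823

Number of proper subsets = 1073741823


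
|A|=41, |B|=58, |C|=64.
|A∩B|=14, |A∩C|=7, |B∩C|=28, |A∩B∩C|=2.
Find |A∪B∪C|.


|A∪B∪C| = |A|+|B|+|C| - |A∩B|-|A∩C|-|B∩C| + |A∩B∩C|
= 41+58+64 - 14-7-28 + 2
= 163 - 49 + 2
= 116

|A ∪ B ∪ C| = 116


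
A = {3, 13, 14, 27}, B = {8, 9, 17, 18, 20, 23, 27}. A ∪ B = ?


A ∪ B = all elements in A or B (or both)
A = {3, 13, 14, 27}
B = {8, 9, 17, 18, 20, 23, 27}
A ∪ B = {3, 8, 9, 13, 14, 17, 18, 20, 23, 27}

A ∪ B = {3, 8, 9, 13, 14, 17, 18, 20, 23, 27}


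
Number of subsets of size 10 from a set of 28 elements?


C(n,k) = n! / (k!(n-k)!)
C(28,10) = 28! / (10!18!)
= 13123110

C(28,10) = 13123110


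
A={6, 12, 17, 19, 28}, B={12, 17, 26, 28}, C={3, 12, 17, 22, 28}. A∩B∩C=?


A ∩ B = {12, 17, 28}
(A ∩ B) ∩ C = {12, 17, 28}

A ∩ B ∩ C = {12, 17, 28}


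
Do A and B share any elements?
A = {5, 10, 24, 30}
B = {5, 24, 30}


Disjoint means A ∩ B = ∅.
A ∩ B = {5, 24, 30}
A ∩ B ≠ ∅, so A and B are NOT disjoint.

Yes — A and B share the element(s) of A ∩ B = {5, 24, 30}, so they are not disjoint


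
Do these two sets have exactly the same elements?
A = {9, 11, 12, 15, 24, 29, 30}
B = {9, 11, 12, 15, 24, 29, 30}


Two sets are equal iff they have exactly the same elements.
A = {9, 11, 12, 15, 24, 29, 30}
B = {9, 11, 12, 15, 24, 29, 30}
Same elements → A = B

Yes, A = B


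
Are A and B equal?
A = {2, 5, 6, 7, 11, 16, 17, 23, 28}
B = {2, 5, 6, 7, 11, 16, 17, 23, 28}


Two sets are equal iff they have exactly the same elements.
A = {2, 5, 6, 7, 11, 16, 17, 23, 28}
B = {2, 5, 6, 7, 11, 16, 17, 23, 28}
Same elements → A = B

Yes, A = B


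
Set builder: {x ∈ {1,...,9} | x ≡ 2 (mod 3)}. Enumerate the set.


Checking each candidate:
Condition: x in {1,...,9} with x ≡ 2 (mod 3)
Result = {2, 5, 8}

{2, 5, 8}


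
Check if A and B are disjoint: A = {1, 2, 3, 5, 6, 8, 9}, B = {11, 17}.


Disjoint means A ∩ B = ∅.
A ∩ B = ∅
A ∩ B = ∅, so A and B are disjoint.

Yes, A and B are disjoint


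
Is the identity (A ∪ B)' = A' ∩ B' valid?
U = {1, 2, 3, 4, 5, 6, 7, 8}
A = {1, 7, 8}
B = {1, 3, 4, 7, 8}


LHS: A ∪ B = {1, 3, 4, 7, 8}
(A ∪ B)' = U \ (A ∪ B) = {2, 5, 6}
A' = {2, 3, 4, 5, 6}, B' = {2, 5, 6}
Claimed RHS: A' ∩ B' = {2, 5, 6}
Identity is VALID: LHS = RHS = {2, 5, 6} ✓

Identity is valid. (A ∪ B)' = A' ∩ B' = {2, 5, 6}


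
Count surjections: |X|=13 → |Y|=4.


n = |X| = 13, k = |Y| = 4. Surjections via inclusion-exclusion:
S(n,k) = Σ(-1)^i × C(k,i) × (k-i)^n, i=0 to k
i=0: (-1)^0×C(4,0)×4^13 = 67108864
i=1: (-1)^1×C(4,1)×3^13 = -6377292
i=2: (-1)^2×C(4,2)×2^13 = 49152
i=3: (-1)^3×C(4,3)×1^13 = -4
i=4: (-1)^4×C(4,4)×0^13 = 0
Total = 60780720

Number of surjections = 60780720


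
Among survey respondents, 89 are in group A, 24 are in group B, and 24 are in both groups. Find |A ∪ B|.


|A ∪ B| = |A| + |B| - |A ∩ B|
= 89 + 24 - 24
= 89

|A ∪ B| = 89


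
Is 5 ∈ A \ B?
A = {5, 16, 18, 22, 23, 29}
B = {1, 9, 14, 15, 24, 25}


A = {5, 16, 18, 22, 23, 29}, B = {1, 9, 14, 15, 24, 25}
A \ B = elements in A but not in B
A \ B = {5, 16, 18, 22, 23, 29}
Checking if 5 ∈ A \ B
5 is in A \ B → True

5 ∈ A \ B


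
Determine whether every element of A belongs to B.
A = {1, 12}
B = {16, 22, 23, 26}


A ⊆ B means every element of A is in B.
Elements in A not in B: {1, 12}
So A ⊄ B.

No, A ⊄ B


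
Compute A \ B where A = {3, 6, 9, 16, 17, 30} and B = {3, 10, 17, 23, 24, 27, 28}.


A \ B = elements in A but not in B
A = {3, 6, 9, 16, 17, 30}
B = {3, 10, 17, 23, 24, 27, 28}
Remove from A any elements in B
A \ B = {6, 9, 16, 30}

A \ B = {6, 9, 16, 30}


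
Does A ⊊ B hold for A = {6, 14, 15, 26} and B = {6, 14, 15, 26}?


A ⊂ B requires: A ⊆ B AND A ≠ B.
A ⊆ B? Yes
A = B? Yes
A = B, so A is not a PROPER subset.

No, A is not a proper subset of B


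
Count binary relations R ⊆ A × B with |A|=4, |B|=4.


A relation from A to B is any subset of A × B.
|A × B| = 4 × 4 = 16
# relations = 2^|A × B| = 2^16 = 65536

Number of relations = 65536


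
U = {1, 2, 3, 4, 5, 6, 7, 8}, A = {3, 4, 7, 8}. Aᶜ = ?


Aᶜ = U \ A = elements in U but not in A
U = {1, 2, 3, 4, 5, 6, 7, 8}
A = {3, 4, 7, 8}
Aᶜ = {1, 2, 5, 6}

Aᶜ = {1, 2, 5, 6}


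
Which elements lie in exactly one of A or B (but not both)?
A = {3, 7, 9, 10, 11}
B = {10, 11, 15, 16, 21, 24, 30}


A △ B = (A \ B) ∪ (B \ A) = elements in exactly one of A or B
A \ B = {3, 7, 9}
B \ A = {15, 16, 21, 24, 30}
A △ B = {3, 7, 9, 15, 16, 21, 24, 30}

A △ B = {3, 7, 9, 15, 16, 21, 24, 30}


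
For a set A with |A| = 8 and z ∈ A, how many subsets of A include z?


Subsets of A containing z correspond to subsets of A \ {z}, which has 7 elements.
Count = 2^(n-1) = 2^7
= 128

Number of subsets containing z = 128


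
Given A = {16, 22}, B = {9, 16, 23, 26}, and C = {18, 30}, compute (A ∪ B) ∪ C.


A ∪ B = {9, 16, 22, 23, 26}
(A ∪ B) ∪ C = {9, 16, 18, 22, 23, 26, 30}

A ∪ B ∪ C = {9, 16, 18, 22, 23, 26, 30}


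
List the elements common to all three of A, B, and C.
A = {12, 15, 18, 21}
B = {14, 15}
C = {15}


A ∩ B = {15}
(A ∩ B) ∩ C = {15}

A ∩ B ∩ C = {15}


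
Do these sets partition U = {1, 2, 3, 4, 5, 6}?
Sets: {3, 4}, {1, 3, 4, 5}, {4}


A partition requires: (1) non-empty parts, (2) pairwise disjoint, (3) union = U
Parts: {3, 4}, {1, 3, 4, 5}, {4}
Union of parts: {1, 3, 4, 5}
U = {1, 2, 3, 4, 5, 6}
All non-empty? True
Pairwise disjoint? False
Covers U? False

No, not a valid partition


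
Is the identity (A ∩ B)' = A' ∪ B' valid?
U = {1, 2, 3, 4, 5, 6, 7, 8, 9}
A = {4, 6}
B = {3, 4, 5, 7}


LHS: A ∩ B = {4}
(A ∩ B)' = U \ (A ∩ B) = {1, 2, 3, 5, 6, 7, 8, 9}
A' = {1, 2, 3, 5, 7, 8, 9}, B' = {1, 2, 6, 8, 9}
Claimed RHS: A' ∪ B' = {1, 2, 3, 5, 6, 7, 8, 9}
Identity is VALID: LHS = RHS = {1, 2, 3, 5, 6, 7, 8, 9} ✓

Identity is valid. (A ∩ B)' = A' ∪ B' = {1, 2, 3, 5, 6, 7, 8, 9}


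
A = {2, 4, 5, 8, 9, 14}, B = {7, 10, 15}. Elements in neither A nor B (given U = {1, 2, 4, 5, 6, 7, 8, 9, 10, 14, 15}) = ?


A = {2, 4, 5, 8, 9, 14}
B = {7, 10, 15}
Region: in neither A nor B (given U = {1, 2, 4, 5, 6, 7, 8, 9, 10, 14, 15})
Elements: {1, 6}

Elements in neither A nor B (given U = {1, 2, 4, 5, 6, 7, 8, 9, 10, 14, 15}): {1, 6}


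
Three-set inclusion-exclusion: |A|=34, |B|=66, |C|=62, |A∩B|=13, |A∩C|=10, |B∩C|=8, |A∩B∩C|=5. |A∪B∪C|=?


|A∪B∪C| = |A|+|B|+|C| - |A∩B|-|A∩C|-|B∩C| + |A∩B∩C|
= 34+66+62 - 13-10-8 + 5
= 162 - 31 + 5
= 136

|A ∪ B ∪ C| = 136


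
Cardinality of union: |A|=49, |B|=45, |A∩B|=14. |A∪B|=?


|A ∪ B| = |A| + |B| - |A ∩ B|
= 49 + 45 - 14
= 80

|A ∪ B| = 80


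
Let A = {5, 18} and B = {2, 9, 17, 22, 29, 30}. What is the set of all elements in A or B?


A ∪ B = all elements in A or B (or both)
A = {5, 18}
B = {2, 9, 17, 22, 29, 30}
A ∪ B = {2, 5, 9, 17, 18, 22, 29, 30}

A ∪ B = {2, 5, 9, 17, 18, 22, 29, 30}


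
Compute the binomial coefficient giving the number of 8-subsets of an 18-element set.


C(n,k) = n! / (k!(n-k)!)
C(18,8) = 18! / (8!10!)
= 43758

C(18,8) = 43758


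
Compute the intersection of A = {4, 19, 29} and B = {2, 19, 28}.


A ∩ B = elements in both A and B
A = {4, 19, 29}
B = {2, 19, 28}
A ∩ B = {19}

A ∩ B = {19}


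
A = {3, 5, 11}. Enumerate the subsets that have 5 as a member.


A subset of A contains 5 iff the remaining 2 elements form any subset of A \ {5}.
Count: 2^(n-1) = 2^2 = 4
Subsets containing 5: {5}, {3, 5}, {5, 11}, {3, 5, 11}

Subsets containing 5 (4 total): {5}, {3, 5}, {5, 11}, {3, 5, 11}


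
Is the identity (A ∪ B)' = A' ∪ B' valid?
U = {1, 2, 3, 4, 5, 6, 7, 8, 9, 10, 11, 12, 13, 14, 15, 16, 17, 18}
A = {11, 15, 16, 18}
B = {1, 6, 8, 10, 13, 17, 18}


LHS: A ∪ B = {1, 6, 8, 10, 11, 13, 15, 16, 17, 18}
(A ∪ B)' = U \ (A ∪ B) = {2, 3, 4, 5, 7, 9, 12, 14}
A' = {1, 2, 3, 4, 5, 6, 7, 8, 9, 10, 12, 13, 14, 17}, B' = {2, 3, 4, 5, 7, 9, 11, 12, 14, 15, 16}
Claimed RHS: A' ∪ B' = {1, 2, 3, 4, 5, 6, 7, 8, 9, 10, 11, 12, 13, 14, 15, 16, 17}
Identity is INVALID: LHS = {2, 3, 4, 5, 7, 9, 12, 14} but the RHS claimed here equals {1, 2, 3, 4, 5, 6, 7, 8, 9, 10, 11, 12, 13, 14, 15, 16, 17}. The correct form is (A ∪ B)' = A' ∩ B'.

Identity is invalid: (A ∪ B)' = {2, 3, 4, 5, 7, 9, 12, 14} but A' ∪ B' = {1, 2, 3, 4, 5, 6, 7, 8, 9, 10, 11, 12, 13, 14, 15, 16, 17}. The correct De Morgan law is (A ∪ B)' = A' ∩ B'.


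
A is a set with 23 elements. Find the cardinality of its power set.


Number of subsets = 2^n
= 2^23
= 8388608

|P(A)| = 8388608


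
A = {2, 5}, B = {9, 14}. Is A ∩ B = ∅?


Disjoint means A ∩ B = ∅.
A ∩ B = ∅
A ∩ B = ∅, so A and B are disjoint.

Yes, A and B are disjoint


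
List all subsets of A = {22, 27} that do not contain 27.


A subset of A that omits 27 is a subset of A \ {27}, so there are 2^(n-1) = 2^1 = 2 of them.
Subsets excluding 27: ∅, {22}

Subsets excluding 27 (2 total): ∅, {22}


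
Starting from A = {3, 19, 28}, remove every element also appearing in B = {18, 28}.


A \ B = elements in A but not in B
A = {3, 19, 28}
B = {18, 28}
Remove from A any elements in B
A \ B = {3, 19}

A \ B = {3, 19}


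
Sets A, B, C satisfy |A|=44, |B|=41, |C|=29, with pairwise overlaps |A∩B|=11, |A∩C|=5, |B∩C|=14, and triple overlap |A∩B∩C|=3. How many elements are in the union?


|A∪B∪C| = |A|+|B|+|C| - |A∩B|-|A∩C|-|B∩C| + |A∩B∩C|
= 44+41+29 - 11-5-14 + 3
= 114 - 30 + 3
= 87

|A ∪ B ∪ C| = 87


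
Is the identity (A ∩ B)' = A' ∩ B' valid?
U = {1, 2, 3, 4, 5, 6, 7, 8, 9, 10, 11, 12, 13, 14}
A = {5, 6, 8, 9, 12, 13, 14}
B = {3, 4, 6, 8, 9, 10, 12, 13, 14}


LHS: A ∩ B = {6, 8, 9, 12, 13, 14}
(A ∩ B)' = U \ (A ∩ B) = {1, 2, 3, 4, 5, 7, 10, 11}
A' = {1, 2, 3, 4, 7, 10, 11}, B' = {1, 2, 5, 7, 11}
Claimed RHS: A' ∩ B' = {1, 2, 7, 11}
Identity is INVALID: LHS = {1, 2, 3, 4, 5, 7, 10, 11} but the RHS claimed here equals {1, 2, 7, 11}. The correct form is (A ∩ B)' = A' ∪ B'.

Identity is invalid: (A ∩ B)' = {1, 2, 3, 4, 5, 7, 10, 11} but A' ∩ B' = {1, 2, 7, 11}. The correct De Morgan law is (A ∩ B)' = A' ∪ B'.


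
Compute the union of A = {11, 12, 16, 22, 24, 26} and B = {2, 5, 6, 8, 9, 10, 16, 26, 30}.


A ∪ B = all elements in A or B (or both)
A = {11, 12, 16, 22, 24, 26}
B = {2, 5, 6, 8, 9, 10, 16, 26, 30}
A ∪ B = {2, 5, 6, 8, 9, 10, 11, 12, 16, 22, 24, 26, 30}

A ∪ B = {2, 5, 6, 8, 9, 10, 11, 12, 16, 22, 24, 26, 30}


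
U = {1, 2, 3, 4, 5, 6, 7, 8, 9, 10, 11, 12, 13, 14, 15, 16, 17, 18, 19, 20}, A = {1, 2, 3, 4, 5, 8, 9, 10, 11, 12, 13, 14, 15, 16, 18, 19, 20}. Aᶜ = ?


Aᶜ = U \ A = elements in U but not in A
U = {1, 2, 3, 4, 5, 6, 7, 8, 9, 10, 11, 12, 13, 14, 15, 16, 17, 18, 19, 20}
A = {1, 2, 3, 4, 5, 8, 9, 10, 11, 12, 13, 14, 15, 16, 18, 19, 20}
Aᶜ = {6, 7, 17}

Aᶜ = {6, 7, 17}


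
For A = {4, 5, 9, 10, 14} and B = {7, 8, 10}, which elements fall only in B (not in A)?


A = {4, 5, 9, 10, 14}
B = {7, 8, 10}
Region: only in B (not in A)
Elements: {7, 8}

Elements only in B (not in A): {7, 8}


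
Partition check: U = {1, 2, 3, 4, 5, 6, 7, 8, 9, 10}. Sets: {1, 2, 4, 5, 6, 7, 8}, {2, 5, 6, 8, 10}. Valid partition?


A partition requires: (1) non-empty parts, (2) pairwise disjoint, (3) union = U
Parts: {1, 2, 4, 5, 6, 7, 8}, {2, 5, 6, 8, 10}
Union of parts: {1, 2, 4, 5, 6, 7, 8, 10}
U = {1, 2, 3, 4, 5, 6, 7, 8, 9, 10}
All non-empty? True
Pairwise disjoint? False
Covers U? False

No, not a valid partition


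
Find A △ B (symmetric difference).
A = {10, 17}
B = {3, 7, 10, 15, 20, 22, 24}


A △ B = (A \ B) ∪ (B \ A) = elements in exactly one of A or B
A \ B = {17}
B \ A = {3, 7, 15, 20, 22, 24}
A △ B = {3, 7, 15, 17, 20, 22, 24}

A △ B = {3, 7, 15, 17, 20, 22, 24}


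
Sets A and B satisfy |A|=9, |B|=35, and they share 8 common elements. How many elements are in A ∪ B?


|A ∪ B| = |A| + |B| - |A ∩ B|
= 9 + 35 - 8
= 36

|A ∪ B| = 36


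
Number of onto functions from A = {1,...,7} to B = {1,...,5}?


n = |A| = 7, k = |B| = 5. Surjections via inclusion-exclusion:
S(n,k) = Σ(-1)^i × C(k,i) × (k-i)^n, i=0 to k
i=0: (-1)^0×C(5,0)×5^7 = 78125
i=1: (-1)^1×C(5,1)×4^7 = -81920
i=2: (-1)^2×C(5,2)×3^7 = 21870
i=3: (-1)^3×C(5,3)×2^7 = -1280
i=4: (-1)^4×C(5,4)×1^7 = 5
i=5: (-1)^5×C(5,5)×0^7 = 0
Total = 16800

Number of surjections = 16800


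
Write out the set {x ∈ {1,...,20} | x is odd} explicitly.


Checking each candidate:
Condition: odd numbers in {1,...,20}
Result = {1, 3, 5, 7, 9, 11, 13, 15, 17, 19}

{1, 3, 5, 7, 9, 11, 13, 15, 17, 19}


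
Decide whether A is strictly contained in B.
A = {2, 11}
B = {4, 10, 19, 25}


A ⊂ B requires: A ⊆ B AND A ≠ B.
A ⊆ B? No
A ⊄ B, so A is not a proper subset.

No, A is not a proper subset of B


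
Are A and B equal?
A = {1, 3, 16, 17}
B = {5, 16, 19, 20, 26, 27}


Two sets are equal iff they have exactly the same elements.
A = {1, 3, 16, 17}
B = {5, 16, 19, 20, 26, 27}
Differences: {1, 3, 5, 17, 19, 20, 26, 27}
A ≠ B

No, A ≠ B


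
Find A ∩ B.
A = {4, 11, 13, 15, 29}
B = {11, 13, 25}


A ∩ B = elements in both A and B
A = {4, 11, 13, 15, 29}
B = {11, 13, 25}
A ∩ B = {11, 13}

A ∩ B = {11, 13}


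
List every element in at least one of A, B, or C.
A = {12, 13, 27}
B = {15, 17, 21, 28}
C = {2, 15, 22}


A ∪ B = {12, 13, 15, 17, 21, 27, 28}
(A ∪ B) ∪ C = {2, 12, 13, 15, 17, 21, 22, 27, 28}

A ∪ B ∪ C = {2, 12, 13, 15, 17, 21, 22, 27, 28}


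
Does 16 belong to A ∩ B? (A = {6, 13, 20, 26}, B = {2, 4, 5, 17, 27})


A = {6, 13, 20, 26}, B = {2, 4, 5, 17, 27}
A ∩ B = elements in both A and B
A ∩ B = ∅
Checking if 16 ∈ A ∩ B
16 is not in A ∩ B → False

16 ∉ A ∩ B


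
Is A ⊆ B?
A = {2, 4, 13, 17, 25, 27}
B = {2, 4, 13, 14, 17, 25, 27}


A ⊆ B means every element of A is in B.
All elements of A are in B.
So A ⊆ B.

Yes, A ⊆ B


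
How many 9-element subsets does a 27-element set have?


C(n,k) = n! / (k!(n-k)!)
C(27,9) = 27! / (9!18!)
= 4686825

C(27,9) = 4686825


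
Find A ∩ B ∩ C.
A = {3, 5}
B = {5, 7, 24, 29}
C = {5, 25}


A ∩ B = {5}
(A ∩ B) ∩ C = {5}

A ∩ B ∩ C = {5}


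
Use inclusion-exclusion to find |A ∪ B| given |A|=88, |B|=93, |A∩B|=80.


|A ∪ B| = |A| + |B| - |A ∩ B|
= 88 + 93 - 80
= 101

|A ∪ B| = 101


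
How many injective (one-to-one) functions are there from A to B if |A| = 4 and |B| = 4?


An injection sends each of |A| = 4 inputs to a distinct output in B.
# injections = |B|·(|B|-1)·…·(|B|-|A|+1) = 4! / (4 - 4)!
= 4 × 3 × 2 × 1
= 24

Number of injections = 24


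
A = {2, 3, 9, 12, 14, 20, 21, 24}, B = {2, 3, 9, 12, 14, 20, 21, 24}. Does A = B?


Two sets are equal iff they have exactly the same elements.
A = {2, 3, 9, 12, 14, 20, 21, 24}
B = {2, 3, 9, 12, 14, 20, 21, 24}
Same elements → A = B

Yes, A = B


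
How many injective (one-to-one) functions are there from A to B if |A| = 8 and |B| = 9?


An injection sends each of |A| = 8 inputs to a distinct output in B.
# injections = |B|·(|B|-1)·…·(|B|-|A|+1) = 9! / (9 - 8)!
= 9 × 8 × 7 × 6 × 5 × 4 × 3 × 2
= 362880

Number of injections = 362880


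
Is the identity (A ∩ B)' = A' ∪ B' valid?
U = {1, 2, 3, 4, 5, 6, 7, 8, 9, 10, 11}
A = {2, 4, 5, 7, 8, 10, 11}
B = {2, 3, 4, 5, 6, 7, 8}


LHS: A ∩ B = {2, 4, 5, 7, 8}
(A ∩ B)' = U \ (A ∩ B) = {1, 3, 6, 9, 10, 11}
A' = {1, 3, 6, 9}, B' = {1, 9, 10, 11}
Claimed RHS: A' ∪ B' = {1, 3, 6, 9, 10, 11}
Identity is VALID: LHS = RHS = {1, 3, 6, 9, 10, 11} ✓

Identity is valid. (A ∩ B)' = A' ∪ B' = {1, 3, 6, 9, 10, 11}


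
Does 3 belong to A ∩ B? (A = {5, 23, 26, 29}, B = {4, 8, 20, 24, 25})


A = {5, 23, 26, 29}, B = {4, 8, 20, 24, 25}
A ∩ B = elements in both A and B
A ∩ B = ∅
Checking if 3 ∈ A ∩ B
3 is not in A ∩ B → False

3 ∉ A ∩ B


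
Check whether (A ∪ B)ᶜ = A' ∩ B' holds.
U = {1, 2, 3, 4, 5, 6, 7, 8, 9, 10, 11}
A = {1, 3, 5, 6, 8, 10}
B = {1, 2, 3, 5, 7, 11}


LHS: A ∪ B = {1, 2, 3, 5, 6, 7, 8, 10, 11}
(A ∪ B)' = U \ (A ∪ B) = {4, 9}
A' = {2, 4, 7, 9, 11}, B' = {4, 6, 8, 9, 10}
Claimed RHS: A' ∩ B' = {4, 9}
Identity is VALID: LHS = RHS = {4, 9} ✓

Identity is valid. (A ∪ B)' = A' ∩ B' = {4, 9}


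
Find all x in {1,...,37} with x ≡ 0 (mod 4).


Checking each candidate:
Condition: x in {1,...,37} with x ≡ 0 (mod 4)
Result = {4, 8, 12, 16, 20, 24, 28, 32, 36}

{4, 8, 12, 16, 20, 24, 28, 32, 36}


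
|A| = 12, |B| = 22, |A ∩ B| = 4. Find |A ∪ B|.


|A ∪ B| = |A| + |B| - |A ∩ B|
= 12 + 22 - 4
= 30

|A ∪ B| = 30


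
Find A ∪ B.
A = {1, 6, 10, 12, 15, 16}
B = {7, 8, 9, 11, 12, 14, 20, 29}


A ∪ B = all elements in A or B (or both)
A = {1, 6, 10, 12, 15, 16}
B = {7, 8, 9, 11, 12, 14, 20, 29}
A ∪ B = {1, 6, 7, 8, 9, 10, 11, 12, 14, 15, 16, 20, 29}

A ∪ B = {1, 6, 7, 8, 9, 10, 11, 12, 14, 15, 16, 20, 29}


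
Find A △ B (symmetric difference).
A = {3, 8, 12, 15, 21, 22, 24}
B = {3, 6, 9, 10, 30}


A △ B = (A \ B) ∪ (B \ A) = elements in exactly one of A or B
A \ B = {8, 12, 15, 21, 22, 24}
B \ A = {6, 9, 10, 30}
A △ B = {6, 8, 9, 10, 12, 15, 21, 22, 24, 30}

A △ B = {6, 8, 9, 10, 12, 15, 21, 22, 24, 30}


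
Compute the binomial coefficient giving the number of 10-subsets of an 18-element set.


C(n,k) = n! / (k!(n-k)!)
C(18,10) = 18! / (10!8!)
= 43758

C(18,10) = 43758


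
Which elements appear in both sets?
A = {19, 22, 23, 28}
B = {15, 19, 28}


A ∩ B = elements in both A and B
A = {19, 22, 23, 28}
B = {15, 19, 28}
A ∩ B = {19, 28}

A ∩ B = {19, 28}


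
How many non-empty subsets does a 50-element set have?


Total subsets = 2^n = 2^50 = 1125899906842624
Non-empty subsets exclude the empty set: 2^n - 1
= 1125899906842624 - 1
= 1125899906842623

Number of non-empty subsets = 1125899906842623


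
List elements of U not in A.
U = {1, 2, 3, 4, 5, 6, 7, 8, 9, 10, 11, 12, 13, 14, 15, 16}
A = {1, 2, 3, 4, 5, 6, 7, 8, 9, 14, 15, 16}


Aᶜ = U \ A = elements in U but not in A
U = {1, 2, 3, 4, 5, 6, 7, 8, 9, 10, 11, 12, 13, 14, 15, 16}
A = {1, 2, 3, 4, 5, 6, 7, 8, 9, 14, 15, 16}
Aᶜ = {10, 11, 12, 13}

Aᶜ = {10, 11, 12, 13}


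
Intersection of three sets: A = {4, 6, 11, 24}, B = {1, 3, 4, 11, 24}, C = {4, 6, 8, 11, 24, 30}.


A ∩ B = {4, 11, 24}
(A ∩ B) ∩ C = {4, 11, 24}

A ∩ B ∩ C = {4, 11, 24}


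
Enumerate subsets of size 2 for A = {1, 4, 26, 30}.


|A| = 4, so A has C(4,2) = 6 subsets of size 2.
Enumerate by choosing 2 elements from A at a time:
{1, 4}, {1, 26}, {1, 30}, {4, 26}, {4, 30}, {26, 30}

2-element subsets (6 total): {1, 4}, {1, 26}, {1, 30}, {4, 26}, {4, 30}, {26, 30}


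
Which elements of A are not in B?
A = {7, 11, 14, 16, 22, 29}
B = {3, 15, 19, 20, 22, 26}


A \ B = elements in A but not in B
A = {7, 11, 14, 16, 22, 29}
B = {3, 15, 19, 20, 22, 26}
Remove from A any elements in B
A \ B = {7, 11, 14, 16, 29}

A \ B = {7, 11, 14, 16, 29}


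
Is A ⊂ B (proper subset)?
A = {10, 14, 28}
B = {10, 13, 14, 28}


A ⊂ B requires: A ⊆ B AND A ≠ B.
A ⊆ B? Yes
A = B? No
A ⊂ B: Yes (A is a proper subset of B)

Yes, A ⊂ B


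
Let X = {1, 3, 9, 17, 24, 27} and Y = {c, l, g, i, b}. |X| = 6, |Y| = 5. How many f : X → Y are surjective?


n = |X| = 6, k = |Y| = 5. Surjections via inclusion-exclusion:
S(n,k) = Σ(-1)^i × C(k,i) × (k-i)^n, i=0 to k
i=0: (-1)^0×C(5,0)×5^6 = 15625
i=1: (-1)^1×C(5,1)×4^6 = -20480
i=2: (-1)^2×C(5,2)×3^6 = 7290
i=3: (-1)^3×C(5,3)×2^6 = -640
i=4: (-1)^4×C(5,4)×1^6 = 5
i=5: (-1)^5×C(5,5)×0^6 = 0
Total = 1800

Number of surjections = 1800


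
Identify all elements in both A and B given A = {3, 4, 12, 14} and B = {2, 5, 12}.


A = {3, 4, 12, 14}
B = {2, 5, 12}
Region: in both A and B
Elements: {12}

Elements in both A and B: {12}


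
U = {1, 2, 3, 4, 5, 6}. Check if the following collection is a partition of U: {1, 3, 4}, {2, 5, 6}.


A partition requires: (1) non-empty parts, (2) pairwise disjoint, (3) union = U
Parts: {1, 3, 4}, {2, 5, 6}
Union of parts: {1, 2, 3, 4, 5, 6}
U = {1, 2, 3, 4, 5, 6}
All non-empty? True
Pairwise disjoint? True
Covers U? True

Yes, valid partition


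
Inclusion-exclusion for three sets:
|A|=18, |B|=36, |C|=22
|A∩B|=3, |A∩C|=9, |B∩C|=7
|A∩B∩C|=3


|A∪B∪C| = |A|+|B|+|C| - |A∩B|-|A∩C|-|B∩C| + |A∩B∩C|
= 18+36+22 - 3-9-7 + 3
= 76 - 19 + 3
= 60

|A ∪ B ∪ C| = 60


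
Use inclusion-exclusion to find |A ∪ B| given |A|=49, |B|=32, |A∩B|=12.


|A ∪ B| = |A| + |B| - |A ∩ B|
= 49 + 32 - 12
= 69

|A ∪ B| = 69


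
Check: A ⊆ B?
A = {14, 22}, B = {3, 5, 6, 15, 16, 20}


A ⊆ B means every element of A is in B.
Elements in A not in B: {14, 22}
So A ⊄ B.

No, A ⊄ B


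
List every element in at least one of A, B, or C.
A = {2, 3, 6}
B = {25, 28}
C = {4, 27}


A ∪ B = {2, 3, 6, 25, 28}
(A ∪ B) ∪ C = {2, 3, 4, 6, 25, 27, 28}

A ∪ B ∪ C = {2, 3, 4, 6, 25, 27, 28}


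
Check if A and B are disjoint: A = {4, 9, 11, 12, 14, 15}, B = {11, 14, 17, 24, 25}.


Disjoint means A ∩ B = ∅.
A ∩ B = {11, 14}
A ∩ B ≠ ∅, so A and B are NOT disjoint.

No, A and B are not disjoint (A ∩ B = {11, 14})


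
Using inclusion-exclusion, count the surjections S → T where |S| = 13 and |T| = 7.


n = |S| = 13, k = |T| = 7. Surjections via inclusion-exclusion:
S(n,k) = Σ(-1)^i × C(k,i) × (k-i)^n, i=0 to k
i=0: (-1)^0×C(7,0)×7^13 = 96889010407
i=1: (-1)^1×C(7,1)×6^13 = -91424858112
i=2: (-1)^2×C(7,2)×5^13 = 25634765625
i=3: (-1)^3×C(7,3)×4^13 = -2348810240
i=4: (-1)^4×C(7,4)×3^13 = 55801305
i=5: (-1)^5×C(7,5)×2^13 = -172032
i=6: (-1)^6×C(7,6)×1^13 = 7
i=7: (-1)^7×C(7,7)×0^13 = 0
Total = 28805736960

Number of surjections = 28805736960


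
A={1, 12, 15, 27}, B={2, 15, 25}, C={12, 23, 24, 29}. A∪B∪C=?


A ∪ B = {1, 2, 12, 15, 25, 27}
(A ∪ B) ∪ C = {1, 2, 12, 15, 23, 24, 25, 27, 29}

A ∪ B ∪ C = {1, 2, 12, 15, 23, 24, 25, 27, 29}


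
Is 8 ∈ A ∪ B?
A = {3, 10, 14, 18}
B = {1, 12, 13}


A = {3, 10, 14, 18}, B = {1, 12, 13}
A ∪ B = all elements in A or B
A ∪ B = {1, 3, 10, 12, 13, 14, 18}
Checking if 8 ∈ A ∪ B
8 is not in A ∪ B → False

8 ∉ A ∪ B


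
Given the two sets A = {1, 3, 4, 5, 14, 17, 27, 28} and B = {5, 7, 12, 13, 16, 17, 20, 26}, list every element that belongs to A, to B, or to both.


A ∪ B = all elements in A or B (or both)
A = {1, 3, 4, 5, 14, 17, 27, 28}
B = {5, 7, 12, 13, 16, 17, 20, 26}
A ∪ B = {1, 3, 4, 5, 7, 12, 13, 14, 16, 17, 20, 26, 27, 28}

A ∪ B = {1, 3, 4, 5, 7, 12, 13, 14, 16, 17, 20, 26, 27, 28}


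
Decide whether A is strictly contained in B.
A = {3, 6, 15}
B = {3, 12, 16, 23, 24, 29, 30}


A ⊂ B requires: A ⊆ B AND A ≠ B.
A ⊆ B? No
A ⊄ B, so A is not a proper subset.

No, A is not a proper subset of B


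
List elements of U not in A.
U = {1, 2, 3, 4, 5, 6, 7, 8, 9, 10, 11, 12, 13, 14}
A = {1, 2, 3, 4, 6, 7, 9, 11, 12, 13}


Aᶜ = U \ A = elements in U but not in A
U = {1, 2, 3, 4, 5, 6, 7, 8, 9, 10, 11, 12, 13, 14}
A = {1, 2, 3, 4, 6, 7, 9, 11, 12, 13}
Aᶜ = {5, 8, 10, 14}

Aᶜ = {5, 8, 10, 14}


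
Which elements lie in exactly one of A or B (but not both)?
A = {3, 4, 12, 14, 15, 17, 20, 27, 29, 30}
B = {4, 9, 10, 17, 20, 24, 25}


A △ B = (A \ B) ∪ (B \ A) = elements in exactly one of A or B
A \ B = {3, 12, 14, 15, 27, 29, 30}
B \ A = {9, 10, 24, 25}
A △ B = {3, 9, 10, 12, 14, 15, 24, 25, 27, 29, 30}

A △ B = {3, 9, 10, 12, 14, 15, 24, 25, 27, 29, 30}


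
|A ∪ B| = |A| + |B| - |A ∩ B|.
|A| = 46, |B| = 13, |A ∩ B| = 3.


|A ∪ B| = |A| + |B| - |A ∩ B|
= 46 + 13 - 3
= 56

|A ∪ B| = 56


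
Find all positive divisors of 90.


Checking each candidate:
Condition: positive divisors of 90
Result = {1, 2, 3, 5, 6, 9, 10, 15, 18, 30, 45, 90}

{1, 2, 3, 5, 6, 9, 10, 15, 18, 30, 45, 90}


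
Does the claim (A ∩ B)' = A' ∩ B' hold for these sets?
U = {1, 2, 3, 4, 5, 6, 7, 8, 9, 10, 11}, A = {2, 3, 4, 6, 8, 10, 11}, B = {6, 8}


LHS: A ∩ B = {6, 8}
(A ∩ B)' = U \ (A ∩ B) = {1, 2, 3, 4, 5, 7, 9, 10, 11}
A' = {1, 5, 7, 9}, B' = {1, 2, 3, 4, 5, 7, 9, 10, 11}
Claimed RHS: A' ∩ B' = {1, 5, 7, 9}
Identity is INVALID: LHS = {1, 2, 3, 4, 5, 7, 9, 10, 11} but the RHS claimed here equals {1, 5, 7, 9}. The correct form is (A ∩ B)' = A' ∪ B'.

Identity is invalid: (A ∩ B)' = {1, 2, 3, 4, 5, 7, 9, 10, 11} but A' ∩ B' = {1, 5, 7, 9}. The correct De Morgan law is (A ∩ B)' = A' ∪ B'.


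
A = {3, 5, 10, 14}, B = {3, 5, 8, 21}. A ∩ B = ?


A ∩ B = elements in both A and B
A = {3, 5, 10, 14}
B = {3, 5, 8, 21}
A ∩ B = {3, 5}

A ∩ B = {3, 5}


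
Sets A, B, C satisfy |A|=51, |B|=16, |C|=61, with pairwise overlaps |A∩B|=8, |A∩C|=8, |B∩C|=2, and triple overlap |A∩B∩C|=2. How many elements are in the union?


|A∪B∪C| = |A|+|B|+|C| - |A∩B|-|A∩C|-|B∩C| + |A∩B∩C|
= 51+16+61 - 8-8-2 + 2
= 128 - 18 + 2
= 112

|A ∪ B ∪ C| = 112


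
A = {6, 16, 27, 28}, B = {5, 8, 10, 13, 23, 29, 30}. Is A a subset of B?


A ⊆ B means every element of A is in B.
Elements in A not in B: {6, 16, 27, 28}
So A ⊄ B.

No, A ⊄ B


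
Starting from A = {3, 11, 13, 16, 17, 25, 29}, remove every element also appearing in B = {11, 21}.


A \ B = elements in A but not in B
A = {3, 11, 13, 16, 17, 25, 29}
B = {11, 21}
Remove from A any elements in B
A \ B = {3, 13, 16, 17, 25, 29}

A \ B = {3, 13, 16, 17, 25, 29}


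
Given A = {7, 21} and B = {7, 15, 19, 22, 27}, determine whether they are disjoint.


Disjoint means A ∩ B = ∅.
A ∩ B = {7}
A ∩ B ≠ ∅, so A and B are NOT disjoint.

No, A and B are not disjoint (A ∩ B = {7})


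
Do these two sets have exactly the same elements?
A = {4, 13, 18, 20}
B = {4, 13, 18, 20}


Two sets are equal iff they have exactly the same elements.
A = {4, 13, 18, 20}
B = {4, 13, 18, 20}
Same elements → A = B

Yes, A = B


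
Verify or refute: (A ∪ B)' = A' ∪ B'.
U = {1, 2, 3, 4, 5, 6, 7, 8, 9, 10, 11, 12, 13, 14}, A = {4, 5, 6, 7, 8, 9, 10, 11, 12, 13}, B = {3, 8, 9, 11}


LHS: A ∪ B = {3, 4, 5, 6, 7, 8, 9, 10, 11, 12, 13}
(A ∪ B)' = U \ (A ∪ B) = {1, 2, 14}
A' = {1, 2, 3, 14}, B' = {1, 2, 4, 5, 6, 7, 10, 12, 13, 14}
Claimed RHS: A' ∪ B' = {1, 2, 3, 4, 5, 6, 7, 10, 12, 13, 14}
Identity is INVALID: LHS = {1, 2, 14} but the RHS claimed here equals {1, 2, 3, 4, 5, 6, 7, 10, 12, 13, 14}. The correct form is (A ∪ B)' = A' ∩ B'.

Identity is invalid: (A ∪ B)' = {1, 2, 14} but A' ∪ B' = {1, 2, 3, 4, 5, 6, 7, 10, 12, 13, 14}. The correct De Morgan law is (A ∪ B)' = A' ∩ B'.


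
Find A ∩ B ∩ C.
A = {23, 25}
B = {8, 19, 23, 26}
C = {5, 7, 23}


A ∩ B = {23}
(A ∩ B) ∩ C = {23}

A ∩ B ∩ C = {23}


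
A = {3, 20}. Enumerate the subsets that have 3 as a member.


A subset of A contains 3 iff the remaining 1 elements form any subset of A \ {3}.
Count: 2^(n-1) = 2^1 = 2
Subsets containing 3: {3}, {3, 20}

Subsets containing 3 (2 total): {3}, {3, 20}


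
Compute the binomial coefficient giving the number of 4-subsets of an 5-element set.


C(n,k) = n! / (k!(n-k)!)
C(5,4) = 5! / (4!1!)
= 5

C(5,4) = 5


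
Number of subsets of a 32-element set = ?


Number of subsets = 2^n
= 2^32
= 4294967296

|P(A)| = 4294967296


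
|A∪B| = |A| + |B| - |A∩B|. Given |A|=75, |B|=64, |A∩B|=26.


|A ∪ B| = |A| + |B| - |A ∩ B|
= 75 + 64 - 26
= 113

|A ∪ B| = 113


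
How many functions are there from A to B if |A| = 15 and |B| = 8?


Each of |A| = 15 inputs maps to any of |B| = 8 outputs.
# functions = |B|^|A| = 8^15
= 35184372088832

Number of functions = 35184372088832


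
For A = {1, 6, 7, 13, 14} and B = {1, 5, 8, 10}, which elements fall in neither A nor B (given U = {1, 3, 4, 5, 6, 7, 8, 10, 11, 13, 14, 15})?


A = {1, 6, 7, 13, 14}
B = {1, 5, 8, 10}
Region: in neither A nor B (given U = {1, 3, 4, 5, 6, 7, 8, 10, 11, 13, 14, 15})
Elements: {3, 4, 11, 15}

Elements in neither A nor B (given U = {1, 3, 4, 5, 6, 7, 8, 10, 11, 13, 14, 15}): {3, 4, 11, 15}


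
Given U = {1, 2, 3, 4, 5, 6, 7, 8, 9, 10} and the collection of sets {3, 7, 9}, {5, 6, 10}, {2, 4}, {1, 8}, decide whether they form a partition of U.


A partition requires: (1) non-empty parts, (2) pairwise disjoint, (3) union = U
Parts: {3, 7, 9}, {5, 6, 10}, {2, 4}, {1, 8}
Union of parts: {1, 2, 3, 4, 5, 6, 7, 8, 9, 10}
U = {1, 2, 3, 4, 5, 6, 7, 8, 9, 10}
All non-empty? True
Pairwise disjoint? True
Covers U? True

Yes, valid partition


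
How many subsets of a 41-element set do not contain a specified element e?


Subsets of A avoiding e are subsets of A \ {e}, which has 40 elements.
Count = 2^(n-1) = 2^40
= 1099511627776

Number of subsets avoiding e = 1099511627776


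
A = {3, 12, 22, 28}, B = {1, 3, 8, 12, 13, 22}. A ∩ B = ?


A ∩ B = elements in both A and B
A = {3, 12, 22, 28}
B = {1, 3, 8, 12, 13, 22}
A ∩ B = {3, 12, 22}

A ∩ B = {3, 12, 22}


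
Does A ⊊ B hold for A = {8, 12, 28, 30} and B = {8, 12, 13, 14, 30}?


A ⊂ B requires: A ⊆ B AND A ≠ B.
A ⊆ B? No
A ⊄ B, so A is not a proper subset.

No, A is not a proper subset of B


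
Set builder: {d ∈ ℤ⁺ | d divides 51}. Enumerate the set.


Checking each candidate:
Condition: positive divisors of 51
Result = {1, 3, 17, 51}

{1, 3, 17, 51}


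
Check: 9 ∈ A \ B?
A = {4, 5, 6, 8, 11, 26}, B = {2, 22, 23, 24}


A = {4, 5, 6, 8, 11, 26}, B = {2, 22, 23, 24}
A \ B = elements in A but not in B
A \ B = {4, 5, 6, 8, 11, 26}
Checking if 9 ∈ A \ B
9 is not in A \ B → False

9 ∉ A \ B


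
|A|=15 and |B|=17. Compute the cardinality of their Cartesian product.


|A × B| = |A| × |B|
= 15 × 17
= 255

|A × B| = 255


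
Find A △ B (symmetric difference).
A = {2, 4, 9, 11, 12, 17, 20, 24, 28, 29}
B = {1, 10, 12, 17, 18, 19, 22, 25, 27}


A △ B = (A \ B) ∪ (B \ A) = elements in exactly one of A or B
A \ B = {2, 4, 9, 11, 20, 24, 28, 29}
B \ A = {1, 10, 18, 19, 22, 25, 27}
A △ B = {1, 2, 4, 9, 10, 11, 18, 19, 20, 22, 24, 25, 27, 28, 29}

A △ B = {1, 2, 4, 9, 10, 11, 18, 19, 20, 22, 24, 25, 27, 28, 29}


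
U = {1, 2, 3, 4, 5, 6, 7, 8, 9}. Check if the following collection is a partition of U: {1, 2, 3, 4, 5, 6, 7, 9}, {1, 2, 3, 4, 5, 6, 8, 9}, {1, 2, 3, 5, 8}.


A partition requires: (1) non-empty parts, (2) pairwise disjoint, (3) union = U
Parts: {1, 2, 3, 4, 5, 6, 7, 9}, {1, 2, 3, 4, 5, 6, 8, 9}, {1, 2, 3, 5, 8}
Union of parts: {1, 2, 3, 4, 5, 6, 7, 8, 9}
U = {1, 2, 3, 4, 5, 6, 7, 8, 9}
All non-empty? True
Pairwise disjoint? False
Covers U? True

No, not a valid partition


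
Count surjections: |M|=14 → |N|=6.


n = |M| = 14, k = |N| = 6. Surjections via inclusion-exclusion:
S(n,k) = Σ(-1)^i × C(k,i) × (k-i)^n, i=0 to k
i=0: (-1)^0×C(6,0)×6^14 = 78364164096
i=1: (-1)^1×C(6,1)×5^14 = -36621093750
i=2: (-1)^2×C(6,2)×4^14 = 4026531840
i=3: (-1)^3×C(6,3)×3^14 = -95659380
i=4: (-1)^4×C(6,4)×2^14 = 245760
i=5: (-1)^5×C(6,5)×1^14 = -6
i=6: (-1)^6×C(6,6)×0^14 = 0
Total = 45674188560

Number of surjections = 45674188560


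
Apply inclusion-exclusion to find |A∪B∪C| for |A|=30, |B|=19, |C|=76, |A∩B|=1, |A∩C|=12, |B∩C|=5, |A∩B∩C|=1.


|A∪B∪C| = |A|+|B|+|C| - |A∩B|-|A∩C|-|B∩C| + |A∩B∩C|
= 30+19+76 - 1-12-5 + 1
= 125 - 18 + 1
= 108

|A ∪ B ∪ C| = 108


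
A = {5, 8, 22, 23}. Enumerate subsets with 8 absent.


A subset of A that omits 8 is a subset of A \ {8}, so there are 2^(n-1) = 2^3 = 8 of them.
Subsets excluding 8: ∅, {5}, {22}, {23}, {5, 22}, {5, 23}, {22, 23}, {5, 22, 23}

Subsets excluding 8 (8 total): ∅, {5}, {22}, {23}, {5, 22}, {5, 23}, {22, 23}, {5, 22, 23}


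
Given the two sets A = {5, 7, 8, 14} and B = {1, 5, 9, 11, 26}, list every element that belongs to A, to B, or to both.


A ∪ B = all elements in A or B (or both)
A = {5, 7, 8, 14}
B = {1, 5, 9, 11, 26}
A ∪ B = {1, 5, 7, 8, 9, 11, 14, 26}

A ∪ B = {1, 5, 7, 8, 9, 11, 14, 26}


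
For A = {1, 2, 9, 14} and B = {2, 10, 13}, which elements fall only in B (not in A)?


A = {1, 2, 9, 14}
B = {2, 10, 13}
Region: only in B (not in A)
Elements: {10, 13}

Elements only in B (not in A): {10, 13}


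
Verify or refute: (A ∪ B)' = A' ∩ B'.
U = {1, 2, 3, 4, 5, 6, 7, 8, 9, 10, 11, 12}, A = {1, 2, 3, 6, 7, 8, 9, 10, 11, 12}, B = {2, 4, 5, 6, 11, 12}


LHS: A ∪ B = {1, 2, 3, 4, 5, 6, 7, 8, 9, 10, 11, 12}
(A ∪ B)' = U \ (A ∪ B) = ∅
A' = {4, 5}, B' = {1, 3, 7, 8, 9, 10}
Claimed RHS: A' ∩ B' = ∅
Identity is VALID: LHS = RHS = ∅ ✓

Identity is valid. (A ∪ B)' = A' ∩ B' = ∅


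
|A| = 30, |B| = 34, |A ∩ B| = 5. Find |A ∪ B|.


|A ∪ B| = |A| + |B| - |A ∩ B|
= 30 + 34 - 5
= 59

|A ∪ B| = 59


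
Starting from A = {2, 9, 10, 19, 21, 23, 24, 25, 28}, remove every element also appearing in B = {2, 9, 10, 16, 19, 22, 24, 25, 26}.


A \ B = elements in A but not in B
A = {2, 9, 10, 19, 21, 23, 24, 25, 28}
B = {2, 9, 10, 16, 19, 22, 24, 25, 26}
Remove from A any elements in B
A \ B = {21, 23, 28}

A \ B = {21, 23, 28}


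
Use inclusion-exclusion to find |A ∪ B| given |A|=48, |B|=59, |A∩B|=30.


|A ∪ B| = |A| + |B| - |A ∩ B|
= 48 + 59 - 30
= 77

|A ∪ B| = 77


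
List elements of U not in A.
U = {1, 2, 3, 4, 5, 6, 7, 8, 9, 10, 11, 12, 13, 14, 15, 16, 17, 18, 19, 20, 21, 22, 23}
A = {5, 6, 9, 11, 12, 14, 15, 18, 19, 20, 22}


Aᶜ = U \ A = elements in U but not in A
U = {1, 2, 3, 4, 5, 6, 7, 8, 9, 10, 11, 12, 13, 14, 15, 16, 17, 18, 19, 20, 21, 22, 23}
A = {5, 6, 9, 11, 12, 14, 15, 18, 19, 20, 22}
Aᶜ = {1, 2, 3, 4, 7, 8, 10, 13, 16, 17, 21, 23}

Aᶜ = {1, 2, 3, 4, 7, 8, 10, 13, 16, 17, 21, 23}


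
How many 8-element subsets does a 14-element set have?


C(n,k) = n! / (k!(n-k)!)
C(14,8) = 14! / (8!6!)
= 3003

C(14,8) = 3003


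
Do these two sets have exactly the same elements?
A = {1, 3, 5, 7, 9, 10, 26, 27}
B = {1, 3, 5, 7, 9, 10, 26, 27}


Two sets are equal iff they have exactly the same elements.
A = {1, 3, 5, 7, 9, 10, 26, 27}
B = {1, 3, 5, 7, 9, 10, 26, 27}
Same elements → A = B

Yes, A = B


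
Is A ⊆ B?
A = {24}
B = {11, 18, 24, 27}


A ⊆ B means every element of A is in B.
All elements of A are in B.
So A ⊆ B.

Yes, A ⊆ B


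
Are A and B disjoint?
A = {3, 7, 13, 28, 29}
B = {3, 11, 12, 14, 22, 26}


Disjoint means A ∩ B = ∅.
A ∩ B = {3}
A ∩ B ≠ ∅, so A and B are NOT disjoint.

No, A and B are not disjoint (A ∩ B = {3})


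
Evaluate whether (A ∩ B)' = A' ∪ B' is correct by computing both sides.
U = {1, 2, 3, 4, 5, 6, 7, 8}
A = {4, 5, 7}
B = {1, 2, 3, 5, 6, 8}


LHS: A ∩ B = {5}
(A ∩ B)' = U \ (A ∩ B) = {1, 2, 3, 4, 6, 7, 8}
A' = {1, 2, 3, 6, 8}, B' = {4, 7}
Claimed RHS: A' ∪ B' = {1, 2, 3, 4, 6, 7, 8}
Identity is VALID: LHS = RHS = {1, 2, 3, 4, 6, 7, 8} ✓

Identity is valid. (A ∩ B)' = A' ∪ B' = {1, 2, 3, 4, 6, 7, 8}


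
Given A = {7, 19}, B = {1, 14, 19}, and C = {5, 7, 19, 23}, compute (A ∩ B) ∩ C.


A ∩ B = {19}
(A ∩ B) ∩ C = {19}

A ∩ B ∩ C = {19}


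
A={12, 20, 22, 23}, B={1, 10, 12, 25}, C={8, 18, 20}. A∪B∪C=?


A ∪ B = {1, 10, 12, 20, 22, 23, 25}
(A ∪ B) ∪ C = {1, 8, 10, 12, 18, 20, 22, 23, 25}

A ∪ B ∪ C = {1, 8, 10, 12, 18, 20, 22, 23, 25}


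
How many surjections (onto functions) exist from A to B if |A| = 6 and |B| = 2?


n = |A| = 6, k = |B| = 2. Surjections via inclusion-exclusion:
S(n,k) = Σ(-1)^i × C(k,i) × (k-i)^n, i=0 to k
i=0: (-1)^0×C(2,0)×2^6 = 64
i=1: (-1)^1×C(2,1)×1^6 = -2
i=2: (-1)^2×C(2,2)×0^6 = 0
Total = 62

Number of surjections = 62


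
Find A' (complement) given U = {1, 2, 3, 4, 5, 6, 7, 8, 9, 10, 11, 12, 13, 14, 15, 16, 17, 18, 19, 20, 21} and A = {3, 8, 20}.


Aᶜ = U \ A = elements in U but not in A
U = {1, 2, 3, 4, 5, 6, 7, 8, 9, 10, 11, 12, 13, 14, 15, 16, 17, 18, 19, 20, 21}
A = {3, 8, 20}
Aᶜ = {1, 2, 4, 5, 6, 7, 9, 10, 11, 12, 13, 14, 15, 16, 17, 18, 19, 21}

Aᶜ = {1, 2, 4, 5, 6, 7, 9, 10, 11, 12, 13, 14, 15, 16, 17, 18, 19, 21}


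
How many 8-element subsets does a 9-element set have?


C(n,k) = n! / (k!(n-k)!)
C(9,8) = 9! / (8!1!)
= 9

C(9,8) = 9


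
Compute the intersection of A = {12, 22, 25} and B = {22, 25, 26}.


A ∩ B = elements in both A and B
A = {12, 22, 25}
B = {22, 25, 26}
A ∩ B = {22, 25}

A ∩ B = {22, 25}


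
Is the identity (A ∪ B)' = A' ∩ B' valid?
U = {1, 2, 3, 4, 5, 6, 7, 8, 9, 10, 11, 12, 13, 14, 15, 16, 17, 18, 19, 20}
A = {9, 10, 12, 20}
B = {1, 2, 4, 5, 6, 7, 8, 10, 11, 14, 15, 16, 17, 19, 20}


LHS: A ∪ B = {1, 2, 4, 5, 6, 7, 8, 9, 10, 11, 12, 14, 15, 16, 17, 19, 20}
(A ∪ B)' = U \ (A ∪ B) = {3, 13, 18}
A' = {1, 2, 3, 4, 5, 6, 7, 8, 11, 13, 14, 15, 16, 17, 18, 19}, B' = {3, 9, 12, 13, 18}
Claimed RHS: A' ∩ B' = {3, 13, 18}
Identity is VALID: LHS = RHS = {3, 13, 18} ✓

Identity is valid. (A ∪ B)' = A' ∩ B' = {3, 13, 18}


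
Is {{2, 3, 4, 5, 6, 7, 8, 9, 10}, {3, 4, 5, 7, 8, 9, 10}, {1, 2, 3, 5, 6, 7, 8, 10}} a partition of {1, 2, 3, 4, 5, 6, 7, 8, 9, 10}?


A partition requires: (1) non-empty parts, (2) pairwise disjoint, (3) union = U
Parts: {2, 3, 4, 5, 6, 7, 8, 9, 10}, {3, 4, 5, 7, 8, 9, 10}, {1, 2, 3, 5, 6, 7, 8, 10}
Union of parts: {1, 2, 3, 4, 5, 6, 7, 8, 9, 10}
U = {1, 2, 3, 4, 5, 6, 7, 8, 9, 10}
All non-empty? True
Pairwise disjoint? False
Covers U? True

No, not a valid partition


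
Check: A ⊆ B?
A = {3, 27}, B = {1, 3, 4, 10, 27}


A ⊆ B means every element of A is in B.
All elements of A are in B.
So A ⊆ B.

Yes, A ⊆ B


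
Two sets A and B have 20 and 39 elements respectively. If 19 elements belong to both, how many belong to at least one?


|A ∪ B| = |A| + |B| - |A ∩ B|
= 20 + 39 - 19
= 40

|A ∪ B| = 40


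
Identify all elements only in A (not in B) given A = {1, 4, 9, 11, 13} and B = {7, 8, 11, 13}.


A = {1, 4, 9, 11, 13}
B = {7, 8, 11, 13}
Region: only in A (not in B)
Elements: {1, 4, 9}

Elements only in A (not in B): {1, 4, 9}


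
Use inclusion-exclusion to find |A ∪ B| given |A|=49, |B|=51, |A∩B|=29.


|A ∪ B| = |A| + |B| - |A ∩ B|
= 49 + 51 - 29
= 71

|A ∪ B| = 71


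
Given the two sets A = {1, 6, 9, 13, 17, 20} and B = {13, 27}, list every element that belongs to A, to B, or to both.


A ∪ B = all elements in A or B (or both)
A = {1, 6, 9, 13, 17, 20}
B = {13, 27}
A ∪ B = {1, 6, 9, 13, 17, 20, 27}

A ∪ B = {1, 6, 9, 13, 17, 20, 27}


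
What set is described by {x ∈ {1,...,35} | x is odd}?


Checking each candidate:
Condition: odd numbers in {1,...,35}
Result = {1, 3, 5, 7, 9, 11, 13, 15, 17, 19, 21, 23, 25, 27, 29, 31, 33, 35}

{1, 3, 5, 7, 9, 11, 13, 15, 17, 19, 21, 23, 25, 27, 29, 31, 33, 35}


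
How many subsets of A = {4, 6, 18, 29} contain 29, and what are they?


A subset of A contains 29 iff the remaining 3 elements form any subset of A \ {29}.
Count: 2^(n-1) = 2^3 = 8
Subsets containing 29: {29}, {4, 29}, {6, 29}, {18, 29}, {4, 6, 29}, {4, 18, 29}, {6, 18, 29}, {4, 6, 18, 29}

Subsets containing 29 (8 total): {29}, {4, 29}, {6, 29}, {18, 29}, {4, 6, 29}, {4, 18, 29}, {6, 18, 29}, {4, 6, 18, 29}
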